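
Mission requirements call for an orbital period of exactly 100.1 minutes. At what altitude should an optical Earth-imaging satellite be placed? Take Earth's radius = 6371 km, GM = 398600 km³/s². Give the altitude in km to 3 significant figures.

770 km

T = 100.1 min = 6006.0 s.
From T = 2π√(a³/μ): a = (μ T²/4π²)^(1/3) = (398600 × 6006.0² / 4π²)^(1/3) = 7141 km.
Altitude h = a − R = 7141 − 6371 = 770 km.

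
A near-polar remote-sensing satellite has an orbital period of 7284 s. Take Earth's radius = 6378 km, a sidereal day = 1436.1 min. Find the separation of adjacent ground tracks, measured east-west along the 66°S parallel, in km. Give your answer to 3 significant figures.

Node shift per orbit = (7284.0/86166) × 360° = 30.43°.
Equatorial spacing = 30.43 × 111.3 km/° = 3388 km.
At 66° latitude, spacing = 3388 × cos(66°) = 1378 km.

1380 km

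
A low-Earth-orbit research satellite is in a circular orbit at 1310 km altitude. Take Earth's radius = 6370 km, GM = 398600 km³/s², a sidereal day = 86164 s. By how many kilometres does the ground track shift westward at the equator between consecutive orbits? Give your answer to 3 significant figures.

Semi-major axis a = 6370 + 1310 = 7680 km. Period T = 2π√(a³/μ) = 2π√(7680³/398600) = 6698.1 s = 111.64 min.
During one orbit Earth rotates (6698.1 / 86164) × 360° = 27.99°.
At the equator that is 27.99° × (2π·6370/360) km/° = 27.99 × 111.2 = 3111 km.

3110 km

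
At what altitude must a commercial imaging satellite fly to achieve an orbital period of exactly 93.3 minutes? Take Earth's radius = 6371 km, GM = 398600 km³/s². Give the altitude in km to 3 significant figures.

443 km

T = 93.3 min = 5598.0 s.
From T = 2π√(a³/μ): a = (μ T²/4π²)^(1/3) = (398600 × 5598.0² / 4π²)^(1/3) = 6814 km.
Altitude h = a − R = 6814 − 6371 = 443 km.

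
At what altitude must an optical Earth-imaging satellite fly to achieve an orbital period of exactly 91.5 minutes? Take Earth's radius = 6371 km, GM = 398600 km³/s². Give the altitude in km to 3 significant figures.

355 km

T = 91.5 min = 5490.0 s.
From T = 2π√(a³/μ): a = (μ T²/4π²)^(1/3) = (398600 × 5490.0² / 4π²)^(1/3) = 6726 km.
Altitude h = a − R = 6726 − 6371 = 355 km.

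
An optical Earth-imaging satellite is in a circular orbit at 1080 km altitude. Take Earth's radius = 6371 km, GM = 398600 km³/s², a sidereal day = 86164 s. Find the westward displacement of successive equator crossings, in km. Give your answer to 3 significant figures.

Semi-major axis a = 6371 + 1080 = 7451 km. Period T = 2π√(a³/μ) = 2π√(7451³/398600) = 6400.8 s = 106.68 min.
During one orbit Earth rotates (6400.8 / 86164) × 360° = 26.74°.
At the equator that is 26.74° × (2π·6371/360) km/° = 26.74 × 111.2 = 2974 km.

2970 km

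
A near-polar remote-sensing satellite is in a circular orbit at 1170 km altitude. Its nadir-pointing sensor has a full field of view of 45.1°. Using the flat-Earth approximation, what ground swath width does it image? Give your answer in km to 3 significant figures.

Half-angle = 45.1°/2 = 22.55°.
Swath width ≈ 2h·tan(θ/2) = 2 × 1170 × tan(22.55°) = 971.7 km.

972 km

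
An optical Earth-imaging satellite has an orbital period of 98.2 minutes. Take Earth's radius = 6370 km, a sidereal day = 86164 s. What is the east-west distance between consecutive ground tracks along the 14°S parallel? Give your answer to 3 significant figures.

2660 km

T = 98.2 min = 5892.0 s.
Node shift per orbit = (5892.0/86164) × 360° = 24.62°.
Equatorial spacing = 24.62 × 111.2 km/° = 2737 km.
At 14° latitude, spacing = 2737 × cos(14°) = 2656 km.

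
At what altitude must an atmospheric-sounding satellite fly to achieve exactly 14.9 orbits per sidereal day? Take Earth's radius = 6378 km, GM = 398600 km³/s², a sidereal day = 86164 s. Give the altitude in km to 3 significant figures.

585 km

Required period T = 86164 / 14.9 = 5782.8 s.
From T = 2π√(a³/μ): a = (μ T²/4π²)^(1/3) = (398600 × 5782.8² / 4π²)^(1/3) = 6963 km.
Altitude h = a − R = 6963 − 6378 = 585 km.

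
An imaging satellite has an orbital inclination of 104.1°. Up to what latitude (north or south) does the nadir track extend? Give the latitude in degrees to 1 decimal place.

Retrograde orbit: the ground track reaches ±(180° − i) = ±(180 − 104.1) = ±75.9°.

75.9°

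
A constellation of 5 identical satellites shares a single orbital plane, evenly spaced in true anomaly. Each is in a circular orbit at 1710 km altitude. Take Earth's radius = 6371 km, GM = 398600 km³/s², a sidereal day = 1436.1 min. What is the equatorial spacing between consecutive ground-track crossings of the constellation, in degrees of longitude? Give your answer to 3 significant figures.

Semi-major axis a = 6371 + 1710 = 8081 km. Period T = 2π√(a³/μ) = 2π√(8081³/398600) = 7229.5 s = 120.49 min.
Single-satellite node shift = (7229.5/86166) × 360° = 30.20°.
With 5 satellites evenly phased, successive equator crossings are 30.20/5 = 6.041° apart.

6.04°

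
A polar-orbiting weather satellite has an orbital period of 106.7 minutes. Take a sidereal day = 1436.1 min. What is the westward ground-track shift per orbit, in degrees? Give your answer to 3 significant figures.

26.7°

T = 106.7 min = 6402.0 s.
During one orbit Earth rotates (6402.0 / 86166) × 360° = 26.75°.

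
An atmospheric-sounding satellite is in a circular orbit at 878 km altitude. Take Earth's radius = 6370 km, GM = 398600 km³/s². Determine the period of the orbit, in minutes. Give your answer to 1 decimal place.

102.3 min

Semi-major axis a = 6370 + 878 = 7248 km. Period T = 2π√(a³/μ) = 2π√(7248³/398600) = 6141.0 s = 102.35 min.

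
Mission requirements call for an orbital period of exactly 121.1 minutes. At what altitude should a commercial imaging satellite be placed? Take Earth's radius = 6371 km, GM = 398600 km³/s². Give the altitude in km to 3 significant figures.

1740 km

T = 121.1 min = 7266.0 s.
From T = 2π√(a³/μ): a = (μ T²/4π²)^(1/3) = (398600 × 7266.0² / 4π²)^(1/3) = 8108 km.
Altitude h = a − R = 8108 − 6371 = 1737 km.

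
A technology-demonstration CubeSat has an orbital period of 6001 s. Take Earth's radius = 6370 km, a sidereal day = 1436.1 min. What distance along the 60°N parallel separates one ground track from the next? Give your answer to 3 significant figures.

Node shift per orbit = (6001.0/86166) × 360° = 25.07°.
Equatorial spacing = 25.07 × 111.2 km/° = 2787 km.
At 60° latitude, spacing = 2787 × cos(60°) = 1394 km.

1390 km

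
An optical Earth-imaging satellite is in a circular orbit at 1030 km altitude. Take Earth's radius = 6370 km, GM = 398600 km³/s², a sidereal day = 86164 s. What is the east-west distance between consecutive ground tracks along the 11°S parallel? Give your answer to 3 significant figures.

2890 km

Semi-major axis a = 6370 + 1030 = 7400 km. Period T = 2π√(a³/μ) = 2π√(7400³/398600) = 6335.2 s = 105.59 min.
Node shift per orbit = (6335.2/86164) × 360° = 26.47°.
Equatorial spacing = 26.47 × 111.2 km/° = 2943 km.
At 11° latitude, spacing = 2943 × cos(11°) = 2889 km.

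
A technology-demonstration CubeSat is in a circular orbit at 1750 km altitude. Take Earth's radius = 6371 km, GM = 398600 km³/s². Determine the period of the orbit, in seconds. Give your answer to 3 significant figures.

Semi-major axis a = 6371 + 1750 = 8121 km. Period T = 2π√(a³/μ) = 2π√(8121³/398600) = 7283.3 s = 121.39 min.

7280 seconds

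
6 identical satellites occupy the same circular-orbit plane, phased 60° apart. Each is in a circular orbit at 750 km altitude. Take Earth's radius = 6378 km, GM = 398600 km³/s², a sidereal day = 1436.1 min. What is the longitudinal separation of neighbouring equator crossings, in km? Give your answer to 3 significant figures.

464 km

Semi-major axis a = 6378 + 750 = 7128 km. Period T = 2π√(a³/μ) = 2π√(7128³/398600) = 5989.1 s = 99.82 min.
Single-satellite node shift = (5989.1/86166) × 360° = 25.02°.
With 6 satellites evenly phased, successive equator crossings are 25.02/6 = 4.170° apart.
That is 4.170 × 111.3 = 464 km at the equator.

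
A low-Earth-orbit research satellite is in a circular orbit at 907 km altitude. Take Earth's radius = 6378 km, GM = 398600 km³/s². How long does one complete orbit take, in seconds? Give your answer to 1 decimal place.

Semi-major axis a = 6378 + 907 = 7285 km. Period T = 2π√(a³/μ) = 2π√(7285³/398600) = 6188.1 s = 103.13 min.

6188.1 seconds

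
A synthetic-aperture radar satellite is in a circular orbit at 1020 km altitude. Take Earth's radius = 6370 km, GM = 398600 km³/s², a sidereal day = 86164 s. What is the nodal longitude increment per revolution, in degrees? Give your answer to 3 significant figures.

26.4°

Semi-major axis a = 6370 + 1020 = 7390 km. Period T = 2π√(a³/μ) = 2π√(7390³/398600) = 6322.3 s = 105.37 min.
During one orbit Earth rotates (6322.3 / 86164) × 360° = 26.42°.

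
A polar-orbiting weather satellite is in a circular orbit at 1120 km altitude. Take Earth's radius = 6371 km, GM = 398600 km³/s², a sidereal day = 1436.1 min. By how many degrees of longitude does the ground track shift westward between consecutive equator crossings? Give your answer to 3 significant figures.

27.0°

Semi-major axis a = 6371 + 1120 = 7491 km. Period T = 2π√(a³/μ) = 2π√(7491³/398600) = 6452.4 s = 107.54 min.
During one orbit Earth rotates (6452.4 / 86166) × 360° = 26.96°.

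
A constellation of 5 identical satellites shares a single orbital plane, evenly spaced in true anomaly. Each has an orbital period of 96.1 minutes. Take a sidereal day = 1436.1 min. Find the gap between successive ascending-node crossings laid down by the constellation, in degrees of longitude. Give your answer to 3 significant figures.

T = 96.1 min = 5766.0 s.
Single-satellite node shift = (5766.0/86166) × 360° = 24.09°.
With 5 satellites evenly phased, successive equator crossings are 24.09/5 = 4.818° apart.

4.82°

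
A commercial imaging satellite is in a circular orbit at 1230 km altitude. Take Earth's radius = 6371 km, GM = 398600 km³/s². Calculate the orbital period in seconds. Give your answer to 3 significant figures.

6600 seconds

Semi-major axis a = 6371 + 1230 = 7601 km. Period T = 2π√(a³/μ) = 2π√(7601³/398600) = 6595.0 s = 109.92 min.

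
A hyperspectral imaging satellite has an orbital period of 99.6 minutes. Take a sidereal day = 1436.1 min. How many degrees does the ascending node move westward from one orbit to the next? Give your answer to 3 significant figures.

T = 99.6 min = 5976.0 s.
During one orbit Earth rotates (5976.0 / 86166) × 360° = 24.97°.

25.0°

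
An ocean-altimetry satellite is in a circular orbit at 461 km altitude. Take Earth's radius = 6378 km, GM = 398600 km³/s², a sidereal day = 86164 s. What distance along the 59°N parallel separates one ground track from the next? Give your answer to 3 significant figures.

1350 km

Semi-major axis a = 6378 + 461 = 6839 km. Period T = 2π√(a³/μ) = 2π√(6839³/398600) = 5628.6 s = 93.81 min.
Node shift per orbit = (5628.6/86164) × 360° = 23.52°.
Equatorial spacing = 23.52 × 111.3 km/° = 2618 km.
At 59° latitude, spacing = 2618 × cos(59°) = 1348 km.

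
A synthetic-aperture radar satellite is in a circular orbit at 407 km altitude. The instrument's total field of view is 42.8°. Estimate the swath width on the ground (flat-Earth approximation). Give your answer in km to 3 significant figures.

Half-angle = 42.8°/2 = 21.4°.
Swath width ≈ 2h·tan(θ/2) = 2 × 407 × tan(21.4°) = 319.0 km.

319 km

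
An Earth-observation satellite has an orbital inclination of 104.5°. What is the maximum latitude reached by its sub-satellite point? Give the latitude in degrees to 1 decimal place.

75.5°

Retrograde orbit: the ground track reaches ±(180° − i) = ±(180 − 104.5) = ±75.5°.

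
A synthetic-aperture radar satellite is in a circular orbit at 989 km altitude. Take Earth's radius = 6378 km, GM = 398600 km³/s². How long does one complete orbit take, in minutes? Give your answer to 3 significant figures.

Semi-major axis a = 6378 + 989 = 7367 km. Period T = 2π√(a³/μ) = 2π√(7367³/398600) = 6292.8 s = 104.88 min.

105 min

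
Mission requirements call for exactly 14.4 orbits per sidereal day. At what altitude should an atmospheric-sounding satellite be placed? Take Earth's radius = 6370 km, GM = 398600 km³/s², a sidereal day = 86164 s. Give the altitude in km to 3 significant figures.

754 km

Required period T = 86164 / 14.4 = 5983.6 s.
From T = 2π√(a³/μ): a = (μ T²/4π²)^(1/3) = (398600 × 5983.6² / 4π²)^(1/3) = 7124 km.
Altitude h = a − R = 7124 − 6370 = 754 km.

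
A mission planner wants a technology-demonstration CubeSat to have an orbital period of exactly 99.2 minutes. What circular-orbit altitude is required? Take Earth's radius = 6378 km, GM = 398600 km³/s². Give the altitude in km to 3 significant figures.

T = 99.2 min = 5952.0 s.
From T = 2π√(a³/μ): a = (μ T²/4π²)^(1/3) = (398600 × 5952.0² / 4π²)^(1/3) = 7099 km.
Altitude h = a − R = 7099 − 6378 = 721 km.

721 km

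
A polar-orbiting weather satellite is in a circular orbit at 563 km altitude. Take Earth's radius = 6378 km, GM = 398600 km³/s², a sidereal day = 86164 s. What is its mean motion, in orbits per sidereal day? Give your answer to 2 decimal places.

14.97

Semi-major axis a = 6378 + 563 = 6941 km. Period T = 2π√(a³/μ) = 2π√(6941³/398600) = 5755.0 s = 95.92 min.
Orbits per sidereal day = 86164 / 5755.0 = 14.972.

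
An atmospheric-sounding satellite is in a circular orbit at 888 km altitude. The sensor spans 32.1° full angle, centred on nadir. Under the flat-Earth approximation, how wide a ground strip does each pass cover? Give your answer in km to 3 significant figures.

Half-angle = 32.1°/2 = 16.05°.
Swath width ≈ 2h·tan(θ/2) = 2 × 888 × tan(16.05°) = 510.9 km.

511 km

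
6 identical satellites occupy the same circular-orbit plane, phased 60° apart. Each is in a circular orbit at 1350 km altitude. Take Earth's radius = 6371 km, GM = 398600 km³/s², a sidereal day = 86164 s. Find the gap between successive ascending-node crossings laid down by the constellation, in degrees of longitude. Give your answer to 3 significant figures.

Semi-major axis a = 6371 + 1350 = 7721 km. Period T = 2π√(a³/μ) = 2π√(7721³/398600) = 6751.8 s = 112.53 min.
Single-satellite node shift = (6751.8/86164) × 360° = 28.21°.
With 6 satellites evenly phased, successive equator crossings are 28.21/6 = 4.702° apart.

4.70°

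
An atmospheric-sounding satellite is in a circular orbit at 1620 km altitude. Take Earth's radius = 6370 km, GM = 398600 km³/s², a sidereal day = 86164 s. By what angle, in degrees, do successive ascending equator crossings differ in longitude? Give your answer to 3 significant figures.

29.7°

Semi-major axis a = 6370 + 1620 = 7990 km. Period T = 2π√(a³/μ) = 2π√(7990³/398600) = 7107.7 s = 118.46 min.
During one orbit Earth rotates (7107.7 / 86164) × 360° = 29.70°.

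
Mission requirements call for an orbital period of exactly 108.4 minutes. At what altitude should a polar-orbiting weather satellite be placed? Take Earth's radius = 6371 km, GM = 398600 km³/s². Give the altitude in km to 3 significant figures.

1160 km

T = 108.4 min = 6504.0 s.
From T = 2π√(a³/μ): a = (μ T²/4π²)^(1/3) = (398600 × 6504.0² / 4π²)^(1/3) = 7531 km.
Altitude h = a − R = 7531 − 6371 = 1160 km.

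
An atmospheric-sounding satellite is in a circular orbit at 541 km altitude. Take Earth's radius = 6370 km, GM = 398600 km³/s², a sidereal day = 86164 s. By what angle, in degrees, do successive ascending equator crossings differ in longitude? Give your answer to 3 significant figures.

23.9°

Semi-major axis a = 6370 + 541 = 6911 km. Period T = 2π√(a³/μ) = 2π√(6911³/398600) = 5717.7 s = 95.30 min.
During one orbit Earth rotates (5717.7 / 86164) × 360° = 23.89°.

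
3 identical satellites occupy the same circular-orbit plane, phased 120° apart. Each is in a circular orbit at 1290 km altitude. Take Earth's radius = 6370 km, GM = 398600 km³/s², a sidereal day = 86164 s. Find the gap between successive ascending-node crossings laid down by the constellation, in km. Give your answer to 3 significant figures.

1030 km

Semi-major axis a = 6370 + 1290 = 7660 km. Period T = 2π√(a³/μ) = 2π√(7660³/398600) = 6672.0 s = 111.20 min.
Single-satellite node shift = (6672.0/86164) × 360° = 27.88°.
With 3 satellites evenly phased, successive equator crossings are 27.88/3 = 9.292° apart.
That is 9.292 × 111.2 = 1033 km at the equator.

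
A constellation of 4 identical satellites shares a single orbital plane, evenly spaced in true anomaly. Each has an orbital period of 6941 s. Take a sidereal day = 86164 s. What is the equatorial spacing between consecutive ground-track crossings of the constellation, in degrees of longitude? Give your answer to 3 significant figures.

Single-satellite node shift = (6941.0/86164) × 360° = 29.00°.
With 4 satellites evenly phased, successive equator crossings are 29.00/4 = 7.250° apart.

7.25°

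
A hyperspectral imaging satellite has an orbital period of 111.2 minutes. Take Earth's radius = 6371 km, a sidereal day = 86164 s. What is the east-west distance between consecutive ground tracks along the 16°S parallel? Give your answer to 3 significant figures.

T = 111.2 min = 6672.0 s.
Node shift per orbit = (6672.0/86164) × 360° = 27.88°.
Equatorial spacing = 27.88 × 111.2 km/° = 3100 km.
At 16° latitude, spacing = 3100 × cos(16°) = 2980 km.

2980 km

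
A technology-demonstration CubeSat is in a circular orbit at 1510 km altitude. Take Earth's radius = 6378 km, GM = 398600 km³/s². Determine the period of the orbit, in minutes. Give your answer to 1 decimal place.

Semi-major axis a = 6378 + 1510 = 7888 km. Period T = 2π√(a³/μ) = 2π√(7888³/398600) = 6972.1 s = 116.20 min.

116.2 min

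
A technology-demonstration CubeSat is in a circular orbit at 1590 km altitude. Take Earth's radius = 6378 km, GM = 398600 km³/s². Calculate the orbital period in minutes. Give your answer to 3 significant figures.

Semi-major axis a = 6378 + 1590 = 7968 km. Period T = 2π√(a³/μ) = 2π√(7968³/398600) = 7078.4 s = 117.97 min.

118 min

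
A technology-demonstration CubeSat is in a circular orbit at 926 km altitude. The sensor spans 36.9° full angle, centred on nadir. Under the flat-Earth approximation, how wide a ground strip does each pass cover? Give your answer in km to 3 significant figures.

618 km

Half-angle = 36.9°/2 = 18.45°.
Swath width ≈ 2h·tan(θ/2) = 2 × 926 × tan(18.45°) = 617.9 km.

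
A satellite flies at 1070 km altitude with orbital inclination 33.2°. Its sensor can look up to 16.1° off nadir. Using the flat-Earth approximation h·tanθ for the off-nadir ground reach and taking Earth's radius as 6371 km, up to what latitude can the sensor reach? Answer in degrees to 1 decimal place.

36.0°

For a prograde orbit the ground track reaches latitude ±i = ±33.2°.
Sensor half-swath on the ground ≈ 1070·tan(16.1°) = 309 km = 2.78° of latitude.
Maximum observable latitude ≈ 33.2 + 2.78 = 36.0°.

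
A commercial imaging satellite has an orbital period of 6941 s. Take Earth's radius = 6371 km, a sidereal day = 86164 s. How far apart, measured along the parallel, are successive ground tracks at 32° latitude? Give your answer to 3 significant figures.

Node shift per orbit = (6941.0/86164) × 360° = 29.00°.
Equatorial spacing = 29.00 × 111.2 km/° = 3225 km.
At 32° latitude, spacing = 3225 × cos(32°) = 2735 km.

2730 km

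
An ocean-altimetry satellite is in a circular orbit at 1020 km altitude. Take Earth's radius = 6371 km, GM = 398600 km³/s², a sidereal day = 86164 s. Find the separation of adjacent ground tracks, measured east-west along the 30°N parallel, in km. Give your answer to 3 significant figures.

Semi-major axis a = 6371 + 1020 = 7391 km. Period T = 2π√(a³/μ) = 2π√(7391³/398600) = 6323.6 s = 105.39 min.
Node shift per orbit = (6323.6/86164) × 360° = 26.42°.
Equatorial spacing = 26.42 × 111.2 km/° = 2938 km.
At 30° latitude, spacing = 2938 × cos(30°) = 2544 km.

2540 km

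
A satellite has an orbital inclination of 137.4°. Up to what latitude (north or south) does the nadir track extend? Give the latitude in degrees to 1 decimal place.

Retrograde orbit: the ground track reaches ±(180° − i) = ±(180 − 137.4) = ±42.6°.

42.6°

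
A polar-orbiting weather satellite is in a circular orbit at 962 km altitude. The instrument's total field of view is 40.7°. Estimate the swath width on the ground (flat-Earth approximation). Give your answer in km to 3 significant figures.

714 km

Half-angle = 40.7°/2 = 20.35°.
Swath width ≈ 2h·tan(θ/2) = 2 × 962 × tan(20.35°) = 713.6 km.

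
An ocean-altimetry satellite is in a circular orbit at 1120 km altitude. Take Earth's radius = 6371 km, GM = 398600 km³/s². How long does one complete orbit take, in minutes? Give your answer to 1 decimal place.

Semi-major axis a = 6371 + 1120 = 7491 km. Period T = 2π√(a³/μ) = 2π√(7491³/398600) = 6452.4 s = 107.54 min.

107.5 min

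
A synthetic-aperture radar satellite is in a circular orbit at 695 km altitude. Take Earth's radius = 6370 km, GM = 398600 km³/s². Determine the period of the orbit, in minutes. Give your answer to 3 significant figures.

Semi-major axis a = 6370 + 695 = 7065 km. Period T = 2π√(a³/μ) = 2π√(7065³/398600) = 5909.9 s = 98.50 min.

98.5 min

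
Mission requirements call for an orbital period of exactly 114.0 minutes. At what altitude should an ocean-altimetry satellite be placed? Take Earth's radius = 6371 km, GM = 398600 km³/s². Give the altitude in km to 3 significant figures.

T = 114.0 min = 6840.0 s.
From T = 2π√(a³/μ): a = (μ T²/4π²)^(1/3) = (398600 × 6840.0² / 4π²)^(1/3) = 7788 km.
Altitude h = a − R = 7788 − 6371 = 1417 km.

1420 km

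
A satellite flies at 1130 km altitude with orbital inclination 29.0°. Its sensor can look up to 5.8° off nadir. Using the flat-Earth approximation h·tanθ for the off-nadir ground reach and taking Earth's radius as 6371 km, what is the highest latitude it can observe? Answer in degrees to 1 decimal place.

For a prograde orbit the ground track reaches latitude ±i = ±29.0°.
Sensor half-swath on the ground ≈ 1130·tan(5.8°) = 115 km = 1.03° of latitude.
Maximum observable latitude ≈ 29.0 + 1.03 = 30.0°.

30.0°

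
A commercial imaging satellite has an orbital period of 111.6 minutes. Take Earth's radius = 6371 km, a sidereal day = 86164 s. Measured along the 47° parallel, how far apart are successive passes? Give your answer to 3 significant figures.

T = 111.6 min = 6696.0 s.
Node shift per orbit = (6696.0/86164) × 360° = 27.98°.
Equatorial spacing = 27.98 × 111.2 km/° = 3111 km.
At 47° latitude, spacing = 3111 × cos(47°) = 2122 km.

2120 km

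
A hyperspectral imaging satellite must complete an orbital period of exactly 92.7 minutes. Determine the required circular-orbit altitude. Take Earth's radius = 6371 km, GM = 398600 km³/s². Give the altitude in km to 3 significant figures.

414 km

T = 92.7 min = 5562.0 s.
From T = 2π√(a³/μ): a = (μ T²/4π²)^(1/3) = (398600 × 5562.0² / 4π²)^(1/3) = 6785 km.
Altitude h = a − R = 6785 − 6371 = 414 km.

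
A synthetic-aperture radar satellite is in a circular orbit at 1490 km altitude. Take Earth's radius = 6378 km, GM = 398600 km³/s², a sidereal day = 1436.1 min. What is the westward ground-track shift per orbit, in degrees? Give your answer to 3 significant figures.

Semi-major axis a = 6378 + 1490 = 7868 km. Period T = 2π√(a³/μ) = 2π√(7868³/398600) = 6945.6 s = 115.76 min.
During one orbit Earth rotates (6945.6 / 86166) × 360° = 29.02°.

29.0°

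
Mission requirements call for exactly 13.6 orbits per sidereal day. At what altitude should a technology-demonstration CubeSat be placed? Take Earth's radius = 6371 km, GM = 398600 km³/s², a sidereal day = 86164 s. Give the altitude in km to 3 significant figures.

Required period T = 86164 / 13.6 = 6335.6 s.
From T = 2π√(a³/μ): a = (μ T²/4π²)^(1/3) = (398600 × 6335.6² / 4π²)^(1/3) = 7400 km.
Altitude h = a − R = 7400 − 6371 = 1029 km.

1030 km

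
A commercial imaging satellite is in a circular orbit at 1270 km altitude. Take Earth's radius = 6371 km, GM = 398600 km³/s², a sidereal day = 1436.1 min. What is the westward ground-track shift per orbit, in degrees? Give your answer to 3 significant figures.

Semi-major axis a = 6371 + 1270 = 7641 km. Period T = 2π√(a³/μ) = 2π√(7641³/398600) = 6647.2 s = 110.79 min.
During one orbit Earth rotates (6647.2 / 86166) × 360° = 27.77°.

27.8°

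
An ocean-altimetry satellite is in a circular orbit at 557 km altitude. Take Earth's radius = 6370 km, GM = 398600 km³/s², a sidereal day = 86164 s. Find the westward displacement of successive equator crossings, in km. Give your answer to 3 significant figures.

2670 km

Semi-major axis a = 6370 + 557 = 6927 km. Period T = 2π√(a³/μ) = 2π√(6927³/398600) = 5737.6 s = 95.63 min.
During one orbit Earth rotates (5737.6 / 86164) × 360° = 23.97°.
At the equator that is 23.97° × (2π·6370/360) km/° = 23.97 × 111.2 = 2665 km.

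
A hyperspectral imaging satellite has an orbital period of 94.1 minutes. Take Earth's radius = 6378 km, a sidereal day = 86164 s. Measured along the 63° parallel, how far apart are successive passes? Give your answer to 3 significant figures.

T = 94.1 min = 5646.0 s.
Node shift per orbit = (5646.0/86164) × 360° = 23.59°.
Equatorial spacing = 23.59 × 111.3 km/° = 2626 km.
At 63° latitude, spacing = 2626 × cos(63°) = 1192 km.

1190 km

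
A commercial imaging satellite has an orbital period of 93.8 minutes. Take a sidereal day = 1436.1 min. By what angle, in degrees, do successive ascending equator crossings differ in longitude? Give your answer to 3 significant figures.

23.5°

T = 93.8 min = 5628.0 s.
During one orbit Earth rotates (5628.0 / 86166) × 360° = 23.51°.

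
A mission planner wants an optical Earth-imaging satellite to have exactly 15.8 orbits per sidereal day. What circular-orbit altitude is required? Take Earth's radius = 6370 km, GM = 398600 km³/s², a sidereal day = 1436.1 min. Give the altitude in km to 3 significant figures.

Required period T = 86166 / 15.8 = 5453.5 s.
From T = 2π√(a³/μ): a = (μ T²/4π²)^(1/3) = (398600 × 5453.5² / 4π²)^(1/3) = 6696 km.
Altitude h = a − R = 6696 − 6370 = 326 km.

326 km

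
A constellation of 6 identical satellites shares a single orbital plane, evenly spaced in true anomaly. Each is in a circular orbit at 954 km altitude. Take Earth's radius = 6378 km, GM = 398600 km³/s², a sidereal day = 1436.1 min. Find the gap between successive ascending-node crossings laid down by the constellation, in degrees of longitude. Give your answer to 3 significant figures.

4.35°

Semi-major axis a = 6378 + 954 = 7332 km. Period T = 2π√(a³/μ) = 2π√(7332³/398600) = 6248.1 s = 104.13 min.
Single-satellite node shift = (6248.1/86166) × 360° = 26.10°.
With 6 satellites evenly phased, successive equator crossings are 26.10/6 = 4.351° apart.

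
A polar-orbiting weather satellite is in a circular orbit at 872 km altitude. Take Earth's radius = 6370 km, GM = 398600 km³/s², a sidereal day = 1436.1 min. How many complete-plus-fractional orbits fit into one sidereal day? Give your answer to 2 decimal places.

Semi-major axis a = 6370 + 872 = 7242 km. Period T = 2π√(a³/μ) = 2π√(7242³/398600) = 6133.4 s = 102.22 min.
Orbits per sidereal day = 86166 / 6133.4 = 14.049.

14.05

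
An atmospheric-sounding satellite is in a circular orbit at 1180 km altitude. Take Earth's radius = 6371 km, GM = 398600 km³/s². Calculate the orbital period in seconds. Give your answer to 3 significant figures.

Semi-major axis a = 6371 + 1180 = 7551 km. Period T = 2π√(a³/μ) = 2π√(7551³/398600) = 6530.1 s = 108.83 min.

6530 seconds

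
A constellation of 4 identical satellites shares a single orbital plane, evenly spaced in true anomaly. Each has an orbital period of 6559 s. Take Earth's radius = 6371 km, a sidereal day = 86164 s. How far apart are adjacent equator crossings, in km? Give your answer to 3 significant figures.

762 km

Single-satellite node shift = (6559.0/86164) × 360° = 27.40°.
With 4 satellites evenly phased, successive equator crossings are 27.40/4 = 6.851° apart.
That is 6.851 × 111.2 = 762 km at the equator.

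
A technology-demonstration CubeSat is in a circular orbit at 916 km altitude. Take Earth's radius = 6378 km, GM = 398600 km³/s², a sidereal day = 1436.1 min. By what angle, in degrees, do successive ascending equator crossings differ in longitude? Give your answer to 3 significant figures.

25.9°

Semi-major axis a = 6378 + 916 = 7294 km. Period T = 2π√(a³/μ) = 2π√(7294³/398600) = 6199.5 s = 103.33 min.
During one orbit Earth rotates (6199.5 / 86166) × 360° = 25.90°.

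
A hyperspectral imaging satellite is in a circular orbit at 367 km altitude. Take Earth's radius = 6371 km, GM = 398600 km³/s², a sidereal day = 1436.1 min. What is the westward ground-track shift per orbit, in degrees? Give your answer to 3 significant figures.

23.0°

Semi-major axis a = 6371 + 367 = 6738 km. Period T = 2π√(a³/μ) = 2π√(6738³/398600) = 5504.4 s = 91.74 min.
During one orbit Earth rotates (5504.4 / 86166) × 360° = 23.00°.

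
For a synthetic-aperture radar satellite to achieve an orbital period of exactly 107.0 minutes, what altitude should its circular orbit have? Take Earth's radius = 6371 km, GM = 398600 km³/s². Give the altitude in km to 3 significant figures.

1090 km

T = 107.0 min = 6420.0 s.
From T = 2π√(a³/μ): a = (μ T²/4π²)^(1/3) = (398600 × 6420.0² / 4π²)^(1/3) = 7466 km.
Altitude h = a − R = 7466 − 6371 = 1095 km.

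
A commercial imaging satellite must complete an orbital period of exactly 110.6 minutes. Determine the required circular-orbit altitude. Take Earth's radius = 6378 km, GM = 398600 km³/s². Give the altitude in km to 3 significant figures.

1250 km

T = 110.6 min = 6636.0 s.
From T = 2π√(a³/μ): a = (μ T²/4π²)^(1/3) = (398600 × 6636.0² / 4π²)^(1/3) = 7632 km.
Altitude h = a − R = 7632 − 6378 = 1254 km.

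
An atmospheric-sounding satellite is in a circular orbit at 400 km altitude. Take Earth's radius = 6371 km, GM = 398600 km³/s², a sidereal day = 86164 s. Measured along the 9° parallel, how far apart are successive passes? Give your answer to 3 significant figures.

2540 km

Semi-major axis a = 6371 + 400 = 6771 km. Period T = 2π√(a³/μ) = 2π√(6771³/398600) = 5544.9 s = 92.41 min.
Node shift per orbit = (5544.9/86164) × 360° = 23.17°.
Equatorial spacing = 23.17 × 111.2 km/° = 2576 km.
At 9° latitude, spacing = 2576 × cos(9°) = 2544 km.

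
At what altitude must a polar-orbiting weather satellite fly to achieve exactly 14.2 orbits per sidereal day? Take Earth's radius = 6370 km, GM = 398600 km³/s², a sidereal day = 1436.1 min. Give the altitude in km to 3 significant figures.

Required period T = 86166 / 14.2 = 6068.0 s.
From T = 2π√(a³/μ): a = (μ T²/4π²)^(1/3) = (398600 × 6068.0² / 4π²)^(1/3) = 7190 km.
Altitude h = a − R = 7190 − 6370 = 820 km.

820 km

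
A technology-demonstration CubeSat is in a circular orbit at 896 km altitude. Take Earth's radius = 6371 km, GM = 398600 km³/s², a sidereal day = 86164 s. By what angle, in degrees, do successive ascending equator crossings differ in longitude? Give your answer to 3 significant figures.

25.8°

Semi-major axis a = 6371 + 896 = 7267 km. Period T = 2π√(a³/μ) = 2π√(7267³/398600) = 6165.2 s = 102.75 min.
During one orbit Earth rotates (6165.2 / 86164) × 360° = 25.76°.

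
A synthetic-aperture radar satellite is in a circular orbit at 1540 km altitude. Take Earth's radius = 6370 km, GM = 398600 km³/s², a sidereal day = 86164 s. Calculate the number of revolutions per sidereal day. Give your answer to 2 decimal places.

Semi-major axis a = 6370 + 1540 = 7910 km. Period T = 2π√(a³/μ) = 2π√(7910³/398600) = 7001.3 s = 116.69 min.
Orbits per sidereal day = 86164 / 7001.3 = 12.307.

12.31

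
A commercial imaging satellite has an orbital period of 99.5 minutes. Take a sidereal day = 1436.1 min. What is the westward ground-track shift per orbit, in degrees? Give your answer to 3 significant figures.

T = 99.5 min = 5970.0 s.
During one orbit Earth rotates (5970.0 / 86166) × 360° = 24.94°.

24.9°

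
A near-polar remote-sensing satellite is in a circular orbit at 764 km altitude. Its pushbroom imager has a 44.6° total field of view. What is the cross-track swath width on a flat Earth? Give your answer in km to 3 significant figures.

627 km

Half-angle = 44.6°/2 = 22.3°.
Swath width ≈ 2h·tan(θ/2) = 2 × 764 × tan(22.3°) = 626.7 km.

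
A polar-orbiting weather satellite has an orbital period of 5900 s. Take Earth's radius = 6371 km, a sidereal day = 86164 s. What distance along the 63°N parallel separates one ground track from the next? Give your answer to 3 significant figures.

Node shift per orbit = (5900.0/86164) × 360° = 24.65°.
Equatorial spacing = 24.65 × 111.2 km/° = 2741 km.
At 63° latitude, spacing = 2741 × cos(63°) = 1244 km.

1240 km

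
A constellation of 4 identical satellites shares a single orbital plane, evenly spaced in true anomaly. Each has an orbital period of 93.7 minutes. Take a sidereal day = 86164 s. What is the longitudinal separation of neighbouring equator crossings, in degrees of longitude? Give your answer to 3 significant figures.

T = 93.7 min = 5622.0 s.
Single-satellite node shift = (5622.0/86164) × 360° = 23.49°.
With 4 satellites evenly phased, successive equator crossings are 23.49/4 = 5.872° apart.

5.87°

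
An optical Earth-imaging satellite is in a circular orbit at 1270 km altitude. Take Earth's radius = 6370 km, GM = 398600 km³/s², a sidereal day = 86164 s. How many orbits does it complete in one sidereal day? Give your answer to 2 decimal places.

Semi-major axis a = 6370 + 1270 = 7640 km. Period T = 2π√(a³/μ) = 2π√(7640³/398600) = 6645.9 s = 110.76 min.
Orbits per sidereal day = 86164 / 6645.9 = 12.965.

12.97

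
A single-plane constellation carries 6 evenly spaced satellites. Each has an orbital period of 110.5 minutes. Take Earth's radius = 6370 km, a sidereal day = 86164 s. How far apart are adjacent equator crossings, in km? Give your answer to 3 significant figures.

T = 110.5 min = 6630.0 s.
Single-satellite node shift = (6630.0/86164) × 360° = 27.70°.
With 6 satellites evenly phased, successive equator crossings are 27.70/6 = 4.617° apart.
That is 4.617 × 111.2 = 513 km at the equator.

513 km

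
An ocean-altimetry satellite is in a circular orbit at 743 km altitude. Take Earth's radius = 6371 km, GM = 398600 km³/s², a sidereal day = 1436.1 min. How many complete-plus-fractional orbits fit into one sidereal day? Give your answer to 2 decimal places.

14.43

Semi-major axis a = 6371 + 743 = 7114 km. Period T = 2π√(a³/μ) = 2π√(7114³/398600) = 5971.5 s = 99.52 min.
Orbits per sidereal day = 86166 / 5971.5 = 14.430.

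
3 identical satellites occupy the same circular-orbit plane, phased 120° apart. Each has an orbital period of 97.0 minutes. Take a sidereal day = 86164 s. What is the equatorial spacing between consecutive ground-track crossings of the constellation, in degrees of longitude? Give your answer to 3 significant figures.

8.11°

T = 97.0 min = 5820.0 s.
Single-satellite node shift = (5820.0/86164) × 360° = 24.32°.
With 3 satellites evenly phased, successive equator crossings are 24.32/3 = 8.105° apart.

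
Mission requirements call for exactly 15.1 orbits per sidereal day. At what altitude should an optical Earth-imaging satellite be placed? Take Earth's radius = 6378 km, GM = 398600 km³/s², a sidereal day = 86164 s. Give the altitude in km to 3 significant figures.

524 km

Required period T = 86164 / 15.1 = 5706.2 s.
From T = 2π√(a³/μ): a = (μ T²/4π²)^(1/3) = (398600 × 5706.2² / 4π²)^(1/3) = 6902 km.
Altitude h = a − R = 6902 − 6378 = 524 km.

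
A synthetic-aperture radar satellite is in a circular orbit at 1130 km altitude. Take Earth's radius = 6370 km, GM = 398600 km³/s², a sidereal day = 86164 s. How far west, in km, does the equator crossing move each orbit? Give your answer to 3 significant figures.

3000 km

Semi-major axis a = 6370 + 1130 = 7500 km. Period T = 2π√(a³/μ) = 2π√(7500³/398600) = 6464.0 s = 107.73 min.
During one orbit Earth rotates (6464.0 / 86164) × 360° = 27.01°.
At the equator that is 27.01° × (2π·6370/360) km/° = 27.01 × 111.2 = 3003 km.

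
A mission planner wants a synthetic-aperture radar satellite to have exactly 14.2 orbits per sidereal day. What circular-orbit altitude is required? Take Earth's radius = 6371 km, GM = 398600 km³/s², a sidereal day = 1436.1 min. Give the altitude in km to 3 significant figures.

819 km

Required period T = 86166 / 14.2 = 6068.0 s.
From T = 2π√(a³/μ): a = (μ T²/4π²)^(1/3) = (398600 × 6068.0² / 4π²)^(1/3) = 7190 km.
Altitude h = a − R = 7190 − 6371 = 819 km.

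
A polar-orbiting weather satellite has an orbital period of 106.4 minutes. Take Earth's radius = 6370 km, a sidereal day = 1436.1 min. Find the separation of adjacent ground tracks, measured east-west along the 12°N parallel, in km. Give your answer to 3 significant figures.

2900 km

T = 106.4 min = 6384.0 s.
Node shift per orbit = (6384.0/86166) × 360° = 26.67°.
Equatorial spacing = 26.67 × 111.2 km/° = 2965 km.
At 12° latitude, spacing = 2965 × cos(12°) = 2901 km.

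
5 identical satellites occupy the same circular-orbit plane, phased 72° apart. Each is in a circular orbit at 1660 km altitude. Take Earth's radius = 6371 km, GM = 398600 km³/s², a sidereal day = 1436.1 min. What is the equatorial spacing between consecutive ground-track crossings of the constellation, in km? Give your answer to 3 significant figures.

Semi-major axis a = 6371 + 1660 = 8031 km. Period T = 2π√(a³/μ) = 2π√(8031³/398600) = 7162.5 s = 119.38 min.
Single-satellite node shift = (7162.5/86166) × 360° = 29.92°.
With 5 satellites evenly phased, successive equator crossings are 29.92/5 = 5.985° apart.
That is 5.985 × 111.2 = 665 km at the equator.

665 km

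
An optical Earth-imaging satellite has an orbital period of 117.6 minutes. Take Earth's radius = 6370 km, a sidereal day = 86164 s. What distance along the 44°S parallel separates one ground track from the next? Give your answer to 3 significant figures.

T = 117.6 min = 7056.0 s.
Node shift per orbit = (7056.0/86164) × 360° = 29.48°.
Equatorial spacing = 29.48 × 111.2 km/° = 3278 km.
At 44° latitude, spacing = 3278 × cos(44°) = 2358 km.

2360 km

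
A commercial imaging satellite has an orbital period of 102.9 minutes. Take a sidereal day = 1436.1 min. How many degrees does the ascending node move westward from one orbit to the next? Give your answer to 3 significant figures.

25.8°

T = 102.9 min = 6174.0 s.
During one orbit Earth rotates (6174.0 / 86166) × 360° = 25.79°.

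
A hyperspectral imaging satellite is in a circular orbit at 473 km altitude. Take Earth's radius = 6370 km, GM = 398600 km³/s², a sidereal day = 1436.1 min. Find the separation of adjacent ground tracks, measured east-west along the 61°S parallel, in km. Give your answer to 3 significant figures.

1270 km

Semi-major axis a = 6370 + 473 = 6843 km. Period T = 2π√(a³/μ) = 2π√(6843³/398600) = 5633.5 s = 93.89 min.
Node shift per orbit = (5633.5/86166) × 360° = 23.54°.
Equatorial spacing = 23.54 × 111.2 km/° = 2617 km.
At 61° latitude, spacing = 2617 × cos(61°) = 1269 km.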